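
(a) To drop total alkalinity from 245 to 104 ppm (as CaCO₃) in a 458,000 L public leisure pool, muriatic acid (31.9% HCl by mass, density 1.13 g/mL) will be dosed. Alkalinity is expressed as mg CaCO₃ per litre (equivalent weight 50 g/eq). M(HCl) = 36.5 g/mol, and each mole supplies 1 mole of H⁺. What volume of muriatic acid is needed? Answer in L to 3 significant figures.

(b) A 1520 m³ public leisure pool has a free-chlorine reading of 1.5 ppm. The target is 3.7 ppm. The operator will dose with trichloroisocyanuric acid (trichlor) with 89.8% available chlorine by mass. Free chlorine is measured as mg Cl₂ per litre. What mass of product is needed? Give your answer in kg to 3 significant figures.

(a) Alkalinity to neutralize: (245 − 104) = 141 mg/L as CaCO₃ × 458,000 L = 64,580 g as CaCO₃.
(a) Equivalents of H⁺ required: 64,580 ÷ 50 g/eq = 1292 eq = 1292 mol HCl.
(a) Mass of HCl: 1292 × 36.5 = 47,140 g.
(a) Mass of 31.9% solution: 47,140 / 0.319 = 147,800 g.
(a) Volume: 147,800 g ÷ 1.13 g/mL = 130,800 mL.

(b) Volume: 1520 m³ = 1,520,000 L.
(b) Chlorine deficit: 3.7 − 1.5 = 2.2 ppm = 2.2 mg/L as Cl₂.
(b) Cl₂ equivalent needed: 2.2 mg/L × 1,520,000 L = 3,344,000 mg = 3344 g.
(b) Product at 89.8% available chlorine: 3344 / 0.898 = 3724 g.

(a) 131 L; (b) 3.72 kg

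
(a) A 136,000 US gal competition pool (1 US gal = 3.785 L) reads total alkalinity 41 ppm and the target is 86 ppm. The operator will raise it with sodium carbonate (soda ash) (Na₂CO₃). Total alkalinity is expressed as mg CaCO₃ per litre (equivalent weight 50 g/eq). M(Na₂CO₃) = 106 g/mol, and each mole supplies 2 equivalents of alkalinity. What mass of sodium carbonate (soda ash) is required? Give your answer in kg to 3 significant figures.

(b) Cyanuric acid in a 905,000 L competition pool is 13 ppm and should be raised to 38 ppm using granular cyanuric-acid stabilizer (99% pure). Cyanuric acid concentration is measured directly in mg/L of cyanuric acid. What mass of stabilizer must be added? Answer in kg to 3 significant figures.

(a) 24.6 kg; (b) 22.9 kg

(a) Volume: 136,000 US gal × 3.785 L/gal = 514,760 L.
(a) Alkalinity to add: (86 − 41) = 45 mg/L as CaCO₃ × 514,760 L = 23,160 g as CaCO₃.
(a) Equivalents: 23,160 g ÷ 50 g/eq = 463.3 eq.
(a) Each mole of Na₂CO₃ supplies 2 eq, so 463.3 / 2 = 231.6 mol.
(a) Mass: 231.6 mol × 106 g/mol = 24,550 g.

(b) CYA to add: (38 − 13) = 25 mg/L × 905,000 L = 22,620 g cyanuric acid.
(b) At 99% purity: 22,620 / 0.99 = 22,850 g product.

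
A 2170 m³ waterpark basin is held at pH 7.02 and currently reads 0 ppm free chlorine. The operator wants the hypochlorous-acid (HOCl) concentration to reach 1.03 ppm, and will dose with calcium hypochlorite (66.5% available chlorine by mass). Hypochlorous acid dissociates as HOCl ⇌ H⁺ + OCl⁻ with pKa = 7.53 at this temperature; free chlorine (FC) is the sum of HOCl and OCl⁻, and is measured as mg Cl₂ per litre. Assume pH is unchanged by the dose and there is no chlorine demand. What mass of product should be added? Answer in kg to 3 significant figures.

Volume: 2170 m³ = 2,170,000 L.
[OCl⁻]/[HOCl] = 10^(pH − pKa) = 10^(7.02 − 7.53) = 0.309; fraction as HOCl = 1/(1 + 0.309) = 0.7639.
Free chlorine required for 1.03 ppm HOCl: 1.03 / 0.7639 = 1.348 ppm.
FC to add: 1.348 − 0 = 1.348 mg/L as Cl₂.
Cl₂ equivalent: 1.348 mg/L × 2,170,000 L = 2926 g.
Product at 66.5% available Cl: 2926 / 0.665 = 4400 g.

4.40 kg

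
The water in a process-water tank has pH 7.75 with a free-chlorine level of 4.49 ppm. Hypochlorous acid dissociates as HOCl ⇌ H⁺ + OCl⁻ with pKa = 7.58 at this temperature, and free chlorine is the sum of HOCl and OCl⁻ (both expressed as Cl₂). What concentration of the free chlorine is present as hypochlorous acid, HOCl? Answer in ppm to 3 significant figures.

[OCl⁻]/[HOCl] = 10^(pH − pKa) = 10^(7.75 − 7.58) = 10^0.17 = 1.479.
Fraction as HOCl = 1 / (1 + 1.479) = 0.4034.
HOCl = 0.4034 × 4.49 ppm = 1.811 ppm.

1.81 ppm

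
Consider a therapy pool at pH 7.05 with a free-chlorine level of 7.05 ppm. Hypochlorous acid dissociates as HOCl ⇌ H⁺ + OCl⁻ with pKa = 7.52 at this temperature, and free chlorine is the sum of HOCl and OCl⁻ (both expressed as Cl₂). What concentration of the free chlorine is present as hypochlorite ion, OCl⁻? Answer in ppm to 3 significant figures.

[OCl⁻]/[HOCl] = 10^(pH − pKa) = 10^(7.05 − 7.52) = 10^-0.47 = 0.3388.
Fraction as HOCl = 1 / (1 + 0.3388) = 0.7469.
OCl⁻ = (1 − 0.7469) × 7.05 ppm = 1.784 ppm.

1.78 ppm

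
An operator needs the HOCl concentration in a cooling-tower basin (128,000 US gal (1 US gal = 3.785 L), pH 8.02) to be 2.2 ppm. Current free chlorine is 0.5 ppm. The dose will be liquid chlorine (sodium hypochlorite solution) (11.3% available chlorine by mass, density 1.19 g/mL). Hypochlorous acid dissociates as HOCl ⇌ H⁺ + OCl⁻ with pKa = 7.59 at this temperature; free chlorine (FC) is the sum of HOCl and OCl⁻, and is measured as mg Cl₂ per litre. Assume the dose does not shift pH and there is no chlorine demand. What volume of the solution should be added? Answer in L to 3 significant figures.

Volume: 128,000 US gal × 3.785 L/gal = 484,480 L.
[OCl⁻]/[HOCl] = 10^(pH − pKa) = 10^(8.02 − 7.59) = 2.692; fraction as HOCl = 1/(1 + 2.692) = 0.2709.
Free chlorine required for 2.2 ppm HOCl: 2.2 / 0.2709 = 8.121 ppm.
FC to add: 8.121 − 0.5 = 7.621 mg/L as Cl₂.
Cl₂ equivalent: 7.621 mg/L × 484,480 L = 3692 g.
Product at 11.3% available Cl: 3692 / 0.113 = 32,680 g.
Volume: 32,680 g ÷ 1.19 g/mL = 27,460 mL.

27.5 L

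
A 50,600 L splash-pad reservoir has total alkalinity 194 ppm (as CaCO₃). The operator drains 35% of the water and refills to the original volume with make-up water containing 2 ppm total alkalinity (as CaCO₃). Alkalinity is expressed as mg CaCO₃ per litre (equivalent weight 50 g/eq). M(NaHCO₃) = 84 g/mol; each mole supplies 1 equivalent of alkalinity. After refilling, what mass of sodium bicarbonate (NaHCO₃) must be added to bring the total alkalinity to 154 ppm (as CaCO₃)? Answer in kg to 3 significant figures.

2.31 kg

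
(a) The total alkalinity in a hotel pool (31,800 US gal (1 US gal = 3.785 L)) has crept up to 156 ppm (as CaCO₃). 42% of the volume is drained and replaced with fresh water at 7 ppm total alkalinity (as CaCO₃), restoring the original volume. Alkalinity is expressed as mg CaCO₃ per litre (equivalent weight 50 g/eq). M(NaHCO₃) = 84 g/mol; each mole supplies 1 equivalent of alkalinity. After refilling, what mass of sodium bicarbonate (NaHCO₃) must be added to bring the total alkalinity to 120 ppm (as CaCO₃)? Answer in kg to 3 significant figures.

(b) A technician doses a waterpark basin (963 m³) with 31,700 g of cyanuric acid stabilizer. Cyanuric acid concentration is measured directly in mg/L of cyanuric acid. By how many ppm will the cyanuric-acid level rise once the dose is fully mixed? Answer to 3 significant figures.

(a) 5.37 kg; (b) 32.9 ppm

(a) Volume: 31,800 US gal × 3.785 L/gal = 120,363 L.
(a) After draining 42% and refilling: 156 × 0.58 + 7 × 0.42 = 93.42 ppm.
(a) Deficit to target: 120 − 93.42 = 26.58 mg/L.
(a) As CaCO₃: 26.58 mg/L × 120,363 L = 3199 g; ÷ 50 g/eq ÷ 1 = 63.98 mol NaHCO₃.
(a) Mass: 63.98 × 84 = 5375 g.

(b) Volume: 963 m³ = 963,000 L.
(b) Rise: 31,700 g / 963,000 L × 1000 = 32.92 mg/L.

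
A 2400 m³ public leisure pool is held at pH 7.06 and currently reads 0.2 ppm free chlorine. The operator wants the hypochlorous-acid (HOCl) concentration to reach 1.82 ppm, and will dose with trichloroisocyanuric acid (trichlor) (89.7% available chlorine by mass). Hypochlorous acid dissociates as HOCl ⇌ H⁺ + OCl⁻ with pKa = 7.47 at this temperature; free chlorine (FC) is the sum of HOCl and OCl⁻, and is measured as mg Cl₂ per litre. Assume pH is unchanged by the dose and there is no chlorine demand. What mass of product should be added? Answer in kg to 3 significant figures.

6.23 kg

Volume: 2400 m³ = 2,400,000 L.
[OCl⁻]/[HOCl] = 10^(pH − pKa) = 10^(7.06 − 7.47) = 0.389; fraction as HOCl = 1/(1 + 0.389) = 0.7199.
Free chlorine required for 1.82 ppm HOCl: 1.82 / 0.7199 = 2.528 ppm.
FC to add: 2.528 − 0.2 = 2.328 mg/L as Cl₂.
Cl₂ equivalent: 2.328 mg/L × 2,400,000 L = 5587 g.
Product at 89.7% available Cl: 5587 / 0.897 = 6229 g.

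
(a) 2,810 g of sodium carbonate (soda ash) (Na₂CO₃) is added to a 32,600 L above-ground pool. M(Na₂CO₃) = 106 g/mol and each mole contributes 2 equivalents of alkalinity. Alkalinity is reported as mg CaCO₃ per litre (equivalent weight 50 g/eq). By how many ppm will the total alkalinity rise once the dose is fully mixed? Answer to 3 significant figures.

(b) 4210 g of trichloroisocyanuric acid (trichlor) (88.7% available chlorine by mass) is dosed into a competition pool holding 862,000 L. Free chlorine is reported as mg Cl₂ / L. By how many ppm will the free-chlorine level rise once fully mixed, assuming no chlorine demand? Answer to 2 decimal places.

(a) Moles of Na₂CO₃: 2,810 g ÷ 106 g/mol = 26.51 mol → 53.02 eq of alkalinity.
(a) As CaCO₃: 53.02 eq × 50 g/eq = 2651 g.
(a) Rise: 2651 g / 32,600 L × 1000 = 81.32 mg/L.

(b) Available chlorine delivered: 4210 g × 0.887 = 3734 g as Cl₂.
(b) Concentration rise: 3734 g / 862,000 L = 4.332 mg/L = 4.33 ppm.

(a) 81.3 ppm; (b) 4.33 ppm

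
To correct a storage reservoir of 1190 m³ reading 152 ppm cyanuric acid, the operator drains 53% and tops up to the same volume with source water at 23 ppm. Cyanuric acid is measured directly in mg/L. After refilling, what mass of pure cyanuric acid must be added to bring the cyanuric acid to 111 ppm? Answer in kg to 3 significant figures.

Volume: 1190 m³ = 1,190,000 L.
After draining 53% and refilling: 152 × 0.47 + 23 × 0.53 = 83.63 ppm.
Deficit to target: 111 − 83.63 = 27.37 mg/L.
Mass: 27.37 mg/L × 1,190,000 L = 32,570 g cyanuric acid.

32.6 kg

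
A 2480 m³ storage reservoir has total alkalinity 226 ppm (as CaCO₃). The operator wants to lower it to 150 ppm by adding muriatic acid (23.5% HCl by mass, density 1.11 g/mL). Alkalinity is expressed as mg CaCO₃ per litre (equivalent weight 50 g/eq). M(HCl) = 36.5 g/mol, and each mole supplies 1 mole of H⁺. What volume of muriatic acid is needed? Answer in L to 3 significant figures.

Volume: 2480 m³ = 2,480,000 L.
Alkalinity to neutralize: (226 − 150) = 76 mg/L as CaCO₃ × 2,480,000 L = 188,500 g as CaCO₃.
Equivalents of H⁺ required: 188,500 ÷ 50 g/eq = 3770 eq = 3770 mol HCl.
Mass of HCl: 3770 × 36.5 = 137,600 g.
Mass of 23.5% solution: 137,600 / 0.235 = 585,500 g.
Volume: 585,500 g ÷ 1.11 g/mL = 527,500 mL.

527 L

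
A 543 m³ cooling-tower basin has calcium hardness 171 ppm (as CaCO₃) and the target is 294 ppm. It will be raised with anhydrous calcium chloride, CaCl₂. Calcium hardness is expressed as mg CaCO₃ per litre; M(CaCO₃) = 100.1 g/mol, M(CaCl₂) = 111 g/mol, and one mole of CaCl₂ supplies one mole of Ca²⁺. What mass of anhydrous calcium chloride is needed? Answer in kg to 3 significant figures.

Volume: 543 m³ = 543,000 L.
Hardness to add: (294 − 171) = 123 mg/L as CaCO₃ × 543,000 L = 66,790 g as CaCO₃.
Moles of Ca²⁺ (1 mol Ca²⁺ ≡ 1 mol CaCO₃): 66,790 / 100.1 g/mol = 667.2 mol.
Mass of CaCl₂: 667.2 × 111 = 74,060 g.

74.1 kg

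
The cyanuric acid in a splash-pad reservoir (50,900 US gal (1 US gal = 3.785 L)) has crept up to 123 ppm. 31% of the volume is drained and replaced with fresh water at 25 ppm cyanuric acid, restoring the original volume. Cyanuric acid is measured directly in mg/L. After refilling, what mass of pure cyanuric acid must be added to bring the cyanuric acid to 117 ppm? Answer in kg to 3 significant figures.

4.70 kg

Volume: 50,900 US gal × 3.785 L/gal = 192,656 L.
After draining 31% and refilling: 123 × 0.69 + 25 × 0.31 = 92.62 ppm.
Deficit to target: 117 − 92.62 = 24.38 mg/L.
Mass: 24.38 mg/L × 192,656 L = 4697 g cyanuric acid.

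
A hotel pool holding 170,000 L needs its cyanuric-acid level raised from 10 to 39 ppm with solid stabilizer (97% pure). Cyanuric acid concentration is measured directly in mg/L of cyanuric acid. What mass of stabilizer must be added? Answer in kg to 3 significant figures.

5.08 kg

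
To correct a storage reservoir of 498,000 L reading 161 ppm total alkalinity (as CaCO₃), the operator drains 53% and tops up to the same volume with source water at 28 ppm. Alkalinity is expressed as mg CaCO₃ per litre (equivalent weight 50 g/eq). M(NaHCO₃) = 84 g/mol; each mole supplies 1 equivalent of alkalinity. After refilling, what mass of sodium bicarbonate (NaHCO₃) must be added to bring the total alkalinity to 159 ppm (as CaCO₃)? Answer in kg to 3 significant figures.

57.3 kg

After draining 53% and refilling: 161 × 0.47 + 28 × 0.53 = 90.51 ppm.
Deficit to target: 159 − 90.51 = 68.49 mg/L.
As CaCO₃: 68.49 mg/L × 498,000 L = 34,110 g; ÷ 50 g/eq ÷ 1 = 682.2 mol NaHCO₃.
Mass: 682.2 × 84 = 57,300 g.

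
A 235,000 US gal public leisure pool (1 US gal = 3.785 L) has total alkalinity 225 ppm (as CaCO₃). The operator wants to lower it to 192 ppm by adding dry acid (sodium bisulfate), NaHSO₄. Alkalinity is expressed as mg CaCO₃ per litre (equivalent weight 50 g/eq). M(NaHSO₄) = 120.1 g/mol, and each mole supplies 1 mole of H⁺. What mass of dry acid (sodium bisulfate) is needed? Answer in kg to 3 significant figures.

Volume: 235,000 US gal × 3.785 L/gal = 889,475 L.
Alkalinity to neutralize: (225 − 192) = 33 mg/L as CaCO₃ × 889,475 L = 29,350 g as CaCO₃.
Equivalents of H⁺ required: 29,350 ÷ 50 g/eq = 587.1 eq = 587.1 mol NaHSO₄.
Mass of NaHSO₄: 587.1 × 120.1 = 70,510 g.

70.5 kg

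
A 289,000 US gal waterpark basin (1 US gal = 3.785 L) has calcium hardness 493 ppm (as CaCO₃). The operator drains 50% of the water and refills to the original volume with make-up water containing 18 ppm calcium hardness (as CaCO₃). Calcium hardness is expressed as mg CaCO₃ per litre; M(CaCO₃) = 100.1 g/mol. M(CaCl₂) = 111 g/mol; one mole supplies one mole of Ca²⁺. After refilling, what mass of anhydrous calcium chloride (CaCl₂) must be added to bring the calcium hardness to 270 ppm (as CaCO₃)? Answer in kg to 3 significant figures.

Volume: 289,000 US gal × 3.785 L/gal = 1,093,865 L.
After draining 50% and refilling: 493 × 0.50 + 18 × 0.50 = 255.5 ppm.
Deficit to target: 270 − 255.5 = 14.5 mg/L.
As CaCO₃: 14.5 mg/L × 1,093,865 L = 15,860 g; ÷ 100.1 = 158.5 mol Ca²⁺.
Mass: 158.5 × 111 = 17,590 g.

17.6 kg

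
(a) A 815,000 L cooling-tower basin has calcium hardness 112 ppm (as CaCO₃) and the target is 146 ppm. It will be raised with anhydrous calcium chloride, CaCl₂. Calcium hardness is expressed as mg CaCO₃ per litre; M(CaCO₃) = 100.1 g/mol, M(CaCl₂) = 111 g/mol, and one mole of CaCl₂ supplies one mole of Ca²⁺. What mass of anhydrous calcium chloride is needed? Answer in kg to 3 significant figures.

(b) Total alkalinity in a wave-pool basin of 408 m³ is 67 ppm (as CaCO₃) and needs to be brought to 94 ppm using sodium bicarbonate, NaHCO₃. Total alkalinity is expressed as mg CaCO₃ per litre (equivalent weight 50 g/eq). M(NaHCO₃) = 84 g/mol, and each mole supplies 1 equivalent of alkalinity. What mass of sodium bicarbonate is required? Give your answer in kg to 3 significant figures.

(a) Hardness to add: (146 − 112) = 34 mg/L as CaCO₃ × 815,000 L = 27,710 g as CaCO₃.
(a) Moles of Ca²⁺ (1 mol Ca²⁺ ≡ 1 mol CaCO₃): 27,710 / 100.1 g/mol = 276.8 mol.
(a) Mass of CaCl₂: 276.8 × 111 = 30,730 g.

(b) Volume: 408 m³ = 408,000 L.
(b) Alkalinity to add: (94 − 67) = 27 mg/L as CaCO₃ × 408,000 L = 11,020 g as CaCO₃.
(b) Equivalents: 11,020 g ÷ 50 g/eq = 220.3 eq.
(b) NaHCO₃ supplies 1 eq per mole → 220.3 mol.
(b) Mass: 220.3 mol × 84 g/mol = 18,510 g.

(a) 30.7 kg; (b) 18.5 kg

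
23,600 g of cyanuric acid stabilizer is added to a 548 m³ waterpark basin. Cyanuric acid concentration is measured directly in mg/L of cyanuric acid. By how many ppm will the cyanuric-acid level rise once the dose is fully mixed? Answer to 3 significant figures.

43.1 ppm

Volume: 548 m³ = 548,000 L.
Rise: 23,600 g / 548,000 L × 1000 = 43.07 mg/L.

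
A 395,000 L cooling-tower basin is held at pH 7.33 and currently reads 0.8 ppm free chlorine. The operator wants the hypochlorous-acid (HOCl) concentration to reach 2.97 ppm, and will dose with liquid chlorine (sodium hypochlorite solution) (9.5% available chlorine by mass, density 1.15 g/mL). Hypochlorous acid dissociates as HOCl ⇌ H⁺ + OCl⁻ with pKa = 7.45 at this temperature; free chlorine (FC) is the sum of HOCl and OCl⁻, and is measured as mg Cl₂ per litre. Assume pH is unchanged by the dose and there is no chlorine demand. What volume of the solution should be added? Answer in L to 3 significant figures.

[OCl⁻]/[HOCl] = 10^(pH − pKa) = 10^(7.33 − 7.45) = 0.7586; fraction as HOCl = 1/(1 + 0.7586) = 0.5686.
Free chlorine required for 2.97 ppm HOCl: 2.97 / 0.5686 = 5.223 ppm.
FC to add: 5.223 − 0.8 = 4.423 mg/L as Cl₂.
Cl₂ equivalent: 4.423 mg/L × 395,000 L = 1747 g.
Product at 9.5% available Cl: 1747 / 0.095 = 18,390 g.
Volume: 18,390 g ÷ 1.15 g/mL = 15,990 mL.

16.0 L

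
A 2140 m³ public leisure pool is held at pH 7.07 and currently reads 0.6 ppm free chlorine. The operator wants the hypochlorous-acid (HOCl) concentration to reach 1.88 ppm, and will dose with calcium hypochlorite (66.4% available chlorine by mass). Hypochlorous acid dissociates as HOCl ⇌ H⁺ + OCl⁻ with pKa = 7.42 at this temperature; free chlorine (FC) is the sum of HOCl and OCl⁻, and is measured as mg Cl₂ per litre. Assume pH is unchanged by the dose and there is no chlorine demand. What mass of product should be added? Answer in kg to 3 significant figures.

Volume: 2140 m³ = 2,140,000 L.
[OCl⁻]/[HOCl] = 10^(pH − pKa) = 10^(7.07 − 7.42) = 0.4467; fraction as HOCl = 1/(1 + 0.4467) = 0.6912.
Free chlorine required for 1.88 ppm HOCl: 1.88 / 0.6912 = 2.72 ppm.
FC to add: 2.72 − 0.6 = 2.12 mg/L as Cl₂.
Cl₂ equivalent: 2.12 mg/L × 2,140,000 L = 4536 g.
Product at 66.4% available Cl: 4536 / 0.664 = 6832 g.

6.83 kg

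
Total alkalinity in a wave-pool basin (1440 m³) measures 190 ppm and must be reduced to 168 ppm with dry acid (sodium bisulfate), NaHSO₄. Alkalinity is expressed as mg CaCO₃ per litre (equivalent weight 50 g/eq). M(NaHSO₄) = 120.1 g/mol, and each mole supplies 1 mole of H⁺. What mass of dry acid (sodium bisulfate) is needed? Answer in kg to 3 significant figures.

76.1 kg

Volume: 1440 m³ = 1,440,000 L.
Alkalinity to neutralize: (190 − 168) = 22 mg/L as CaCO₃ × 1,440,000 L = 31,680 g as CaCO₃.
Equivalents of H⁺ required: 31,680 ÷ 50 g/eq = 633.6 eq = 633.6 mol NaHSO₄.
Mass of NaHSO₄: 633.6 × 120.1 = 76,100 g.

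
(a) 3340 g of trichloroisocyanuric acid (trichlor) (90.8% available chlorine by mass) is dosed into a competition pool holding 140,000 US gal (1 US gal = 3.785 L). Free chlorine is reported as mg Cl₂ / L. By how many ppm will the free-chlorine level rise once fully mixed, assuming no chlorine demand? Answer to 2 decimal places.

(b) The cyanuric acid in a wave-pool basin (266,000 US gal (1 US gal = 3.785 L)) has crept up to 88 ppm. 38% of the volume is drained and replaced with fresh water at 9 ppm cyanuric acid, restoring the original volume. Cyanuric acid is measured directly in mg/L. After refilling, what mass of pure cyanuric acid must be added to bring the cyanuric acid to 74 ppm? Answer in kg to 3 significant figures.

(a) Volume: 140,000 US gal × 3.785 L/gal = 529,900 L.
(a) Available chlorine delivered: 3340 g × 0.908 = 3033 g as Cl₂.
(a) Concentration rise: 3033 g / 529,900 L = 5.723 mg/L = 5.72 ppm.

(b) Volume: 266,000 US gal × 3.785 L/gal = 1,006,810 L.
(b) After draining 38% and refilling: 88 × 0.62 + 9 × 0.38 = 57.98 ppm.
(b) Deficit to target: 74 − 57.98 = 16.02 mg/L.
(b) Mass: 16.02 mg/L × 1,006,810 L = 16,130 g cyanuric acid.

(a) 5.72 ppm; (b) 16.1 kg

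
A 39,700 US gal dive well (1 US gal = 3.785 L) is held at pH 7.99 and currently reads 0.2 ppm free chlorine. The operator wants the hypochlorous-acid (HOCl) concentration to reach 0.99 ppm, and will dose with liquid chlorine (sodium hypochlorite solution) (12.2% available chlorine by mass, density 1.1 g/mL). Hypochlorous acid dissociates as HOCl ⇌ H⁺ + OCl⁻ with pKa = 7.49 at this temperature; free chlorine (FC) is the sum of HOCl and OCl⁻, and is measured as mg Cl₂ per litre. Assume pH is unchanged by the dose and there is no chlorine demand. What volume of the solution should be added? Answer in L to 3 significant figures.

4.39 L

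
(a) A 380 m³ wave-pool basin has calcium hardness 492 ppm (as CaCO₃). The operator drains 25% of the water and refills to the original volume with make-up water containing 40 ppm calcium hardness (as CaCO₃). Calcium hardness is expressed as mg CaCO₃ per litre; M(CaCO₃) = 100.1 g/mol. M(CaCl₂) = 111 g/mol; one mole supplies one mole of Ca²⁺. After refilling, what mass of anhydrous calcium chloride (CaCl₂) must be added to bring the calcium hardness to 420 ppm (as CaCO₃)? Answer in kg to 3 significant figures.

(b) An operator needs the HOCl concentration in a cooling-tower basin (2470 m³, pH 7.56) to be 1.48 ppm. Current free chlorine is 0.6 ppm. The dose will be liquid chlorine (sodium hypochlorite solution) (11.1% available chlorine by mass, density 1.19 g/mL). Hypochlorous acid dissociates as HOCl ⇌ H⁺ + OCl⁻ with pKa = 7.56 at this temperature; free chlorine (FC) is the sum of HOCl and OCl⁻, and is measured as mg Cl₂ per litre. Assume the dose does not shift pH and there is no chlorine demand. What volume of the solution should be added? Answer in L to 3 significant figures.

(a) Volume: 380 m³ = 380,000 L.
(a) After draining 25% and refilling: 492 × 0.75 + 40 × 0.25 = 379 ppm.
(a) Deficit to target: 420 − 379 = 41 mg/L.
(a) As CaCO₃: 41 mg/L × 380,000 L = 15,580 g; ÷ 100.1 = 155.6 mol Ca²⁺.
(a) Mass: 155.6 × 111 = 17,280 g.

(b) Volume: 2470 m³ = 2,470,000 L.
(b) [OCl⁻]/[HOCl] = 10^(pH − pKa) = 10^(7.56 − 7.56) = 1; fraction as HOCl = 1/(1 + 1) = 0.5.
(b) Free chlorine required for 1.48 ppm HOCl: 1.48 / 0.5 = 2.96 ppm.
(b) FC to add: 2.96 − 0.6 = 2.36 mg/L as Cl₂.
(b) Cl₂ equivalent: 2.36 mg/L × 2,470,000 L = 5829 g.
(b) Product at 11.1% available Cl: 5829 / 0.111 = 52,520 g.
(b) Volume: 52,520 g ÷ 1.19 g/mL = 44,130 mL.

(a) 17.3 kg; (b) 44.1 L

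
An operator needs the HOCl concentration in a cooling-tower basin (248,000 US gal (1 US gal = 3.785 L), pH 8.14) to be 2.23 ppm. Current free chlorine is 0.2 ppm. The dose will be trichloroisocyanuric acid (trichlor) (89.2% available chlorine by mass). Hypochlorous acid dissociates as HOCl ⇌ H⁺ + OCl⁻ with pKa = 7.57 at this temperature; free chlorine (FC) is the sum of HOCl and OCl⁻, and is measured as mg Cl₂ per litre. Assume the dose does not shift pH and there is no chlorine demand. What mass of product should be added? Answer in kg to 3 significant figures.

10.9 kg

Volume: 248,000 US gal × 3.785 L/gal = 938,680 L.
[OCl⁻]/[HOCl] = 10^(pH − pKa) = 10^(8.14 − 7.57) = 3.715; fraction as HOCl = 1/(1 + 3.715) = 0.2121.
Free chlorine required for 2.23 ppm HOCl: 2.23 / 0.2121 = 10.52 ppm.
FC to add: 10.52 − 0.2 = 10.32 mg/L as Cl₂.
Cl₂ equivalent: 10.32 mg/L × 938,680 L = 9683 g.
Product at 89.2% available Cl: 9683 / 0.892 = 10,860 g.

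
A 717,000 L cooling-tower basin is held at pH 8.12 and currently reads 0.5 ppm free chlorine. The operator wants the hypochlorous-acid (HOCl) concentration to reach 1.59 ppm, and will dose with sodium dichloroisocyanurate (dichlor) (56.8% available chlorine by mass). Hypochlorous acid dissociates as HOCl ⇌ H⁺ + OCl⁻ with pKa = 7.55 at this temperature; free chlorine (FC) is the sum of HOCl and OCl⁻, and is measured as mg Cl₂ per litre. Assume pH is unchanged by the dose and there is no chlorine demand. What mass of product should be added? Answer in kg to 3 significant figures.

8.83 kg

[OCl⁻]/[HOCl] = 10^(pH − pKa) = 10^(8.12 − 7.55) = 3.715; fraction as HOCl = 1/(1 + 3.715) = 0.2121.
Free chlorine required for 1.59 ppm HOCl: 1.59 / 0.2121 = 7.497 ppm.
FC to add: 7.497 − 0.5 = 6.997 mg/L as Cl₂.
Cl₂ equivalent: 6.997 mg/L × 717,000 L = 5017 g.
Product at 56.8% available Cl: 5017 / 0.568 = 8833 g.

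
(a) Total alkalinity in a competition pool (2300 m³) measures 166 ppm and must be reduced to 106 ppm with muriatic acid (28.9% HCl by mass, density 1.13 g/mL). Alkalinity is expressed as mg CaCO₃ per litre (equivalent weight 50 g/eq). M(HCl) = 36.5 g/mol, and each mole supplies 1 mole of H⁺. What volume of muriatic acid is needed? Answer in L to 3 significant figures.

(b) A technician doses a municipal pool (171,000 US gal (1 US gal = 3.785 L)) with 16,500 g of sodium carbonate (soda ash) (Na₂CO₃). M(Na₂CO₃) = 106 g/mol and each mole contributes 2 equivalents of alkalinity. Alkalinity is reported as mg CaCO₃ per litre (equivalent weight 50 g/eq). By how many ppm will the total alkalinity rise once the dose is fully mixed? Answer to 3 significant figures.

(a) 308 L; (b) 24.1 ppm

(a) Volume: 2300 m³ = 2,300,000 L.
(a) Alkalinity to neutralize: (166 − 106) = 60 mg/L as CaCO₃ × 2,300,000 L = 138,000 g as CaCO₃.
(a) Equivalents of H⁺ required: 138,000 ÷ 50 g/eq = 2760 eq = 2760 mol HCl.
(a) Mass of HCl: 2760 × 36.5 = 100,700 g.
(a) Mass of 28.9% solution: 100,700 / 0.289 = 348,600 g.
(a) Volume: 348,600 g ÷ 1.13 g/mL = 308,500 mL.

(b) Volume: 171,000 US gal × 3.785 L/gal = 647,235 L.
(b) Moles of Na₂CO₃: 16,500 g ÷ 106 g/mol = 155.7 mol → 311.3 eq of alkalinity.
(b) As CaCO₃: 311.3 eq × 50 g/eq = 15,570 g.
(b) Rise: 15,570 g / 647,235 L × 1000 = 24.05 mg/L.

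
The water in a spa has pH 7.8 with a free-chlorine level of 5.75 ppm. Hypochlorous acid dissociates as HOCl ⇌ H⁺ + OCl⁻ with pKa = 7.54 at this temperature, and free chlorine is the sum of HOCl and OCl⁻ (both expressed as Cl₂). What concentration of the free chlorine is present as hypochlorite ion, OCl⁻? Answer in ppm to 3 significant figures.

[OCl⁻]/[HOCl] = 10^(pH − pKa) = 10^(7.8 − 7.54) = 10^0.26 = 1.82.
Fraction as HOCl = 1 / (1 + 1.82) = 0.3546.
OCl⁻ = (1 − 0.3546) × 5.75 ppm = 3.711 ppm.

3.71 ppm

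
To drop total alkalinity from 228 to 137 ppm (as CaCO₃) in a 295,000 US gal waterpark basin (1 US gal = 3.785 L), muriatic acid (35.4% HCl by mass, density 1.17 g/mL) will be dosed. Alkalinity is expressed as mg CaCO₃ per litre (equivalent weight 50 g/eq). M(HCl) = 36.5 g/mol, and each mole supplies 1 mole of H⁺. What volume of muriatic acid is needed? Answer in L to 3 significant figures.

179 L

Volume: 295,000 US gal × 3.785 L/gal = 1,116,575 L.
Alkalinity to neutralize: (228 − 137) = 91 mg/L as CaCO₃ × 1,116,575 L = 101,600 g as CaCO₃.
Equivalents of H⁺ required: 101,600 ÷ 50 g/eq = 2032 eq = 2032 mol HCl.
Mass of HCl: 2032 × 36.5 = 74,170 g.
Mass of 35.4% solution: 74,170 / 0.354 = 209,500 g.
Volume: 209,500 g ÷ 1.17 g/mL = 179,100 mL.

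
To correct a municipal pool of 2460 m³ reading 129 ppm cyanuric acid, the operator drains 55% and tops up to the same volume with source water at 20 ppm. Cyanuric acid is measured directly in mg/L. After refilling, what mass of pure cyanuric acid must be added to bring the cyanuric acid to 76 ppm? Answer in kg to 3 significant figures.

17.1 kg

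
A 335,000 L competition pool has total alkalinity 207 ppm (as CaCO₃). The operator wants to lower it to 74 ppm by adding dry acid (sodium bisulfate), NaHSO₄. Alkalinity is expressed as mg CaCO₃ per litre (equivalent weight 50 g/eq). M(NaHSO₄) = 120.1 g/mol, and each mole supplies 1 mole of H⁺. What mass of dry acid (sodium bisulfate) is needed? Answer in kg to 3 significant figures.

107 kg

Alkalinity to neutralize: (207 − 74) = 133 mg/L as CaCO₃ × 335,000 L = 44,560 g as CaCO₃.
Equivalents of H⁺ required: 44,560 ÷ 50 g/eq = 891.1 eq = 891.1 mol NaHSO₄.
Mass of NaHSO₄: 891.1 × 120.1 = 107,000 g.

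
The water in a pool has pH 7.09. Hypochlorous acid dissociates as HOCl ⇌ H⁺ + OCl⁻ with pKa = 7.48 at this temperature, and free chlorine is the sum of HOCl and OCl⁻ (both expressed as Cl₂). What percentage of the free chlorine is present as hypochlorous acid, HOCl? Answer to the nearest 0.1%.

[OCl⁻]/[HOCl] = 10^(pH − pKa) = 10^(7.09 − 7.48) = 10^-0.39 = 0.4074.
Fraction as HOCl = 1 / (1 + 0.4074) = 0.7105.

71.1%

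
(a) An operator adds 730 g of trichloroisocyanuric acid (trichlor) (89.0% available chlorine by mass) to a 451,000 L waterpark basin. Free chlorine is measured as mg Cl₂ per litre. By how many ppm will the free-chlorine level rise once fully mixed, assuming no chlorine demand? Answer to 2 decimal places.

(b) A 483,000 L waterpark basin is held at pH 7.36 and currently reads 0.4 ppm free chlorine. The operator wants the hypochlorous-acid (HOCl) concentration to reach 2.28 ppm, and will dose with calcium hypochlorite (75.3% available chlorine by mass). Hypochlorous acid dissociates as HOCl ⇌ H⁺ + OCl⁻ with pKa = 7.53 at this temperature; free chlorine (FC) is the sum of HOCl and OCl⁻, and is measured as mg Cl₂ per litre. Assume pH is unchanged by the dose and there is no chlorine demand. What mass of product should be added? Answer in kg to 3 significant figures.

(a) Available chlorine delivered: 730 g × 0.89 = 649.7 g as Cl₂.
(a) Concentration rise: 649.7 g / 451,000 L = 1.441 mg/L = 1.44 ppm.

(b) [OCl⁻]/[HOCl] = 10^(pH − pKa) = 10^(7.36 − 7.53) = 0.6761; fraction as HOCl = 1/(1 + 0.6761) = 0.5966.
(b) Free chlorine required for 2.28 ppm HOCl: 2.28 / 0.5966 = 3.821 ppm.
(b) FC to add: 3.821 − 0.4 = 3.421 mg/L as Cl₂.
(b) Cl₂ equivalent: 3.421 mg/L × 483,000 L = 1653 g.
(b) Product at 75.3% available Cl: 1653 / 0.753 = 2195 g.

(a) 1.44 ppm; (b) 2.19 kg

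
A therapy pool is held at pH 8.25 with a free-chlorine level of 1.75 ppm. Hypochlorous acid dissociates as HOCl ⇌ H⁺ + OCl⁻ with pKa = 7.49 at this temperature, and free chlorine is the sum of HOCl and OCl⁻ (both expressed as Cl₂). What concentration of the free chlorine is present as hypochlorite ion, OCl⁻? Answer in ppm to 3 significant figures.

1.49 ppm

[OCl⁻]/[HOCl] = 10^(pH − pKa) = 10^(8.25 − 7.49) = 10^0.76 = 5.754.
Fraction as HOCl = 1 / (1 + 5.754) = 0.1481.
OCl⁻ = (1 − 0.1481) × 1.75 ppm = 1.491 ppm.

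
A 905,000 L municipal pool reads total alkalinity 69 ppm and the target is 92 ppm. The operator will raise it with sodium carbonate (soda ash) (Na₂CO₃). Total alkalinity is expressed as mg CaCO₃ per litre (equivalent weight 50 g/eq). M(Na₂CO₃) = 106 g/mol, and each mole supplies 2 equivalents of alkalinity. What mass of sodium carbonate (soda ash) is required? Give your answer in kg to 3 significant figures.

22.1 kg

Alkalinity to add: (92 − 69) = 23 mg/L as CaCO₃ × 905,000 L = 20,820 g as CaCO₃.
Equivalents: 20,820 g ÷ 50 g/eq = 416.3 eq.
Each mole of Na₂CO₃ supplies 2 eq, so 416.3 / 2 = 208.2 mol.
Mass: 208.2 mol × 106 g/mol = 22,060 g.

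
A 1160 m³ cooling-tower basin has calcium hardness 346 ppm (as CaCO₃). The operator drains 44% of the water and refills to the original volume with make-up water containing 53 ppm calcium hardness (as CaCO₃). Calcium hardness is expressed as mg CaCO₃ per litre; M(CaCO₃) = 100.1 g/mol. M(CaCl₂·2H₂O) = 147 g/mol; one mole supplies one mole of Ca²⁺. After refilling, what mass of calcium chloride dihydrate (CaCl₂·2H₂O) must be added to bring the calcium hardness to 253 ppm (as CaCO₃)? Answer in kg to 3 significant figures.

Volume: 1160 m³ = 1,160,000 L.
After draining 44% and refilling: 346 × 0.56 + 53 × 0.44 = 217.08 ppm.
Deficit to target: 253 − 217.08 = 35.92 mg/L.
As CaCO₃: 35.92 mg/L × 1,160,000 L = 41,670 g; ÷ 100.1 = 416.3 mol Ca²⁺.
Mass: 416.3 × 147 = 61,190 g.

61.2 kg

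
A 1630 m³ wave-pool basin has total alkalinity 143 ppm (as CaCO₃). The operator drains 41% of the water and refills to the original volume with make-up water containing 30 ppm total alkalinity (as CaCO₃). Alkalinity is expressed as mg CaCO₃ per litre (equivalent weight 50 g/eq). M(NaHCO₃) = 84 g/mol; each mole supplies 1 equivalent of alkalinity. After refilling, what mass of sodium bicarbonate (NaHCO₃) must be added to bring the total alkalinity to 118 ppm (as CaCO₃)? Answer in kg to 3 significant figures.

Volume: 1630 m³ = 1,630,000 L.
After draining 41% and refilling: 143 × 0.59 + 30 × 0.41 = 96.67 ppm.
Deficit to target: 118 − 96.67 = 21.33 mg/L.
As CaCO₃: 21.33 mg/L × 1,630,000 L = 34,770 g; ÷ 50 g/eq ÷ 1 = 695.4 mol NaHCO₃.
Mass: 695.4 × 84 = 58,410 g.

58.4 kg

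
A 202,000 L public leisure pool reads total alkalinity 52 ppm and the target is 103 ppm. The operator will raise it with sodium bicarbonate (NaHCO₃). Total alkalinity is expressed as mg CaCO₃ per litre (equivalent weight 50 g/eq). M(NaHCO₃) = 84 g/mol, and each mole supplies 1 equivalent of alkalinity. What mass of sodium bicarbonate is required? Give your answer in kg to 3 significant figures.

17.3 kg

Alkalinity to add: (103 − 52) = 51 mg/L as CaCO₃ × 202,000 L = 10,300 g as CaCO₃.
Equivalents: 10,300 g ÷ 50 g/eq = 206 eq.
NaHCO₃ supplies 1 eq per mole → 206 mol.
Mass: 206 mol × 84 g/mol = 17,310 g.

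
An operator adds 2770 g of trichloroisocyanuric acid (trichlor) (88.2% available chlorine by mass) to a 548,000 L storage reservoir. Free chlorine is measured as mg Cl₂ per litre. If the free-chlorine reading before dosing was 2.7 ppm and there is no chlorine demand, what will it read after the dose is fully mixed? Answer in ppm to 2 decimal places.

7.16 ppm

Available chlorine delivered: 2770 g × 0.882 = 2443 g as Cl₂.
Concentration rise: 2443 g / 548,000 L = 4.458 mg/L = 4.46 ppm.
Final FC: 2.7 + 4.46 = 7.16 ppm.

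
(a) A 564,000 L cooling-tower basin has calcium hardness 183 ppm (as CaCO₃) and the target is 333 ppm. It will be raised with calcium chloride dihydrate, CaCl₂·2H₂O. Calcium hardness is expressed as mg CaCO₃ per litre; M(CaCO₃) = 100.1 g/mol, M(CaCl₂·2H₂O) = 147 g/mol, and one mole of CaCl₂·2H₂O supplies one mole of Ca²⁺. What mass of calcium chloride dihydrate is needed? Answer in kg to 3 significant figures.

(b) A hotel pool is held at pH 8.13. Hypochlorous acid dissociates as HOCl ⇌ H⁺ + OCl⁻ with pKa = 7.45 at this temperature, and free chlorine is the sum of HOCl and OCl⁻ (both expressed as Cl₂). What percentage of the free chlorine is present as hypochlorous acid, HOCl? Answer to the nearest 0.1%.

(a) 124 kg; (b) 17.3%

(a) Hardness to add: (333 − 183) = 150 mg/L as CaCO₃ × 564,000 L = 84,600 g as CaCO₃.
(a) Moles of Ca²⁺ (1 mol Ca²⁺ ≡ 1 mol CaCO₃): 84,600 / 100.1 g/mol = 845.2 mol.
(a) Mass of CaCl₂·2H₂O: 845.2 × 147 = 124,200 g.

(b) [OCl⁻]/[HOCl] = 10^(pH − pKa) = 10^(8.13 − 7.45) = 10^0.68 = 4.786.
(b) Fraction as HOCl = 1 / (1 + 4.786) = 0.1728.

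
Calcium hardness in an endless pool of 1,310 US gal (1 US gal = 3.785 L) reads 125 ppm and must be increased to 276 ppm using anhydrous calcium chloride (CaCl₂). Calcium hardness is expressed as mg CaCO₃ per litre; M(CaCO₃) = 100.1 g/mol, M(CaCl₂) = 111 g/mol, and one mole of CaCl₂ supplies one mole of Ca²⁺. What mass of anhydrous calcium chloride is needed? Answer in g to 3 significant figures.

Volume: 1,310 US gal × 3.785 L/gal = 4,958 L.
Hardness to add: (276 − 125) = 151 mg/L as CaCO₃ × 4,958 L = 748.7 g as CaCO₃.
Moles of Ca²⁺ (1 mol Ca²⁺ ≡ 1 mol CaCO₃): 748.7 / 100.1 g/mol = 7.48 mol.
Mass of CaCl₂: 7.48 × 111 = 830.2 g.

830 g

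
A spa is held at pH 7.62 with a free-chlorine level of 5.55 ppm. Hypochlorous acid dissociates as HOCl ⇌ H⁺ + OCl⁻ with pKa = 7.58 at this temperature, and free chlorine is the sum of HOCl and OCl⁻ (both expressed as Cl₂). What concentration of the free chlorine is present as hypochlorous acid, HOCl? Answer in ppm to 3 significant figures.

[OCl⁻]/[HOCl] = 10^(pH − pKa) = 10^(7.62 − 7.58) = 10^0.04 = 1.096.
Fraction as HOCl = 1 / (1 + 1.096) = 0.477.
HOCl = 0.477 × 5.55 ppm = 2.647 ppm.

2.65 ppm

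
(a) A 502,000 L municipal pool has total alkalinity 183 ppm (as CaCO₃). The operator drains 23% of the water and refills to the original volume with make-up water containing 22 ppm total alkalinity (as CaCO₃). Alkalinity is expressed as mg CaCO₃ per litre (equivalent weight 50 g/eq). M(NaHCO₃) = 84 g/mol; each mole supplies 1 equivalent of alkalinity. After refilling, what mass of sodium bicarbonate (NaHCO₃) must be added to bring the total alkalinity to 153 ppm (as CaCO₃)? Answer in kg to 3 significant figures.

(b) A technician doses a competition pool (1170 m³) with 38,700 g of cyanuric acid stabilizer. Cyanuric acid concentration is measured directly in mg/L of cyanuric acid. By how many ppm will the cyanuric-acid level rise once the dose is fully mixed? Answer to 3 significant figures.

(a) 5.93 kg; (b) 33.1 ppm

(a) After draining 23% and refilling: 183 × 0.77 + 22 × 0.23 = 145.97 ppm.
(a) Deficit to target: 153 − 145.97 = 7.03 mg/L.
(a) As CaCO₃: 7.03 mg/L × 502,000 L = 3529 g; ÷ 50 g/eq ÷ 1 = 70.58 mol NaHCO₃.
(a) Mass: 70.58 × 84 = 5929 g.

(b) Volume: 1170 m³ = 1,170,000 L.
(b) Rise: 38,700 g / 1,170,000 L × 1000 = 33.08 mg/L.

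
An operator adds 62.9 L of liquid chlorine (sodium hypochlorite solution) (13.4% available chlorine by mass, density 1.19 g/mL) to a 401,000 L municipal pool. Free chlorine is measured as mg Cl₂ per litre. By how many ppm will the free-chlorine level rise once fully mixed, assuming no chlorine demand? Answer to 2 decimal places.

Mass of solution: 62.9 L × 1000 mL/L × 1.19 g/mL = 74,850 g.
Available chlorine delivered: 74,850 g × 0.134 = 10,030 g as Cl₂.
Concentration rise: 10,030 g / 401,000 L = 25.01 mg/L = 25.01 ppm.

25.01 ppm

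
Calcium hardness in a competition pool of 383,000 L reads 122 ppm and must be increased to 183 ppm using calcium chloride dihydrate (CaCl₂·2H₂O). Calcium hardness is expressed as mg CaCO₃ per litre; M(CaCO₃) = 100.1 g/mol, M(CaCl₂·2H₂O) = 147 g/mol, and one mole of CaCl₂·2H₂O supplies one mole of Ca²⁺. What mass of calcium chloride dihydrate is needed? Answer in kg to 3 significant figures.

Hardness to add: (183 − 122) = 61 mg/L as CaCO₃ × 383,000 L = 23,360 g as CaCO₃.
Moles of Ca²⁺ (1 mol Ca²⁺ ≡ 1 mol CaCO₃): 23,360 / 100.1 g/mol = 233.4 mol.
Mass of CaCl₂·2H₂O: 233.4 × 147 = 34,310 g.

34.3 kg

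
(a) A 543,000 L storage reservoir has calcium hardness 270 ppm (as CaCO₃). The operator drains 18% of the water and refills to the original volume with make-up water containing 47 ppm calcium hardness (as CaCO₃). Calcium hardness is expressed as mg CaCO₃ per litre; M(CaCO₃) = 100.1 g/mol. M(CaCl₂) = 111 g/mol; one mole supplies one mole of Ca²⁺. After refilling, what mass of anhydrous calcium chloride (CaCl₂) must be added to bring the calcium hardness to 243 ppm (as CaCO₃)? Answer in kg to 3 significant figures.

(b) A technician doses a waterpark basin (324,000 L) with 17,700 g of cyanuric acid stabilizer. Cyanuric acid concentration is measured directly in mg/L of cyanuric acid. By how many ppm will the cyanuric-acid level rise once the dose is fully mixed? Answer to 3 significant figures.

(a) After draining 18% and refilling: 270 × 0.82 + 47 × 0.18 = 229.86 ppm.
(a) Deficit to target: 243 − 229.86 = 13.14 mg/L.
(a) As CaCO₃: 13.14 mg/L × 543,000 L = 7135 g; ÷ 100.1 = 71.28 mol Ca²⁺.
(a) Mass: 71.28 × 111 = 7912 g.

(b) Rise: 17,700 g / 324,000 L × 1000 = 54.63 mg/L.

(a) 7.91 kg; (b) 54.6 ppm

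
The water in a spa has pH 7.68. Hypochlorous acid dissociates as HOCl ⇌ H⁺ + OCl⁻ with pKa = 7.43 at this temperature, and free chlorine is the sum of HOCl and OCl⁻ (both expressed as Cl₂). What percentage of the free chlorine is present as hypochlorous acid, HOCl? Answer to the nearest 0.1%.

36.0%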